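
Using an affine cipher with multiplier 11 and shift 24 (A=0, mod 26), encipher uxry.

krdc

u(20): 11·20+24=244≡10 → k
x(23): 11·23+24=277≡17 → r
r(17): 11·17+24=211≡3 → d
y(24): 11·24+24=288≡2 → c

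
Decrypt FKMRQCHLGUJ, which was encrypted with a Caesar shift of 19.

MRTYXJOSNBQ

F(5): 5−19=-14≡12 → M
K(10): 10−19=-9≡17 → R
M(12): 12−19=-7≡19 → T
R(17): 17−19=-2≡24 → Y
Q(16): 16−19=-3≡23 → X
C(2): 2−19=-17≡9 → J
H(7): 7−19=-12≡14 → O
L(11): 11−19=-8≡18 → S
G(6): 6−19=-13≡13 → N
U(20): 20−19=1 → B
J(9): 9−19=-10≡16 → Q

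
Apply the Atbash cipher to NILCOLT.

MROXLOG

N(13) → M(12)
I(8) → R(17)
L(11) → O(14)
C(2) → X(23)
O(14) → L(11)
L(11) → O(14)
T(19) → G(6)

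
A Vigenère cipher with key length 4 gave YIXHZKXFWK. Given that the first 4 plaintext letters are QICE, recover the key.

IAVD

Subtract each crib letter from the matching ciphertext letter (mod 26):
Y(24)−Q(16)=8 → I
I(8)−I(8)=0 → A
X(23)−C(2)=21 → V
H(7)−E(4)=3 → D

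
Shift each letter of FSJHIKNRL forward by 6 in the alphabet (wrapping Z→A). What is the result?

LYPNOQTXR

F(5): 5+6=11 → L
S(18): 18+6=24 → Y
J(9): 9+6=15 → P
H(7): 7+6=13 → N
I(8): 8+6=14 → O
K(10): 10+6=16 → Q
N(13): 13+6=19 → T
R(17): 17+6=23 → X
L(11): 11+6=17 → R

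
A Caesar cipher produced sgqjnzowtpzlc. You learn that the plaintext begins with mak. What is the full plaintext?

makdhtiqnjtfw

From the crib: s(18)−m(12)=6, so the shift is 6.
Subtract 6 from each ciphertext letter:
s(18): 18−6=12 → m
g(6): 6−6=0 → a
q(16): 16−6=10 → k
j(9): 9−6=3 → d
n(13): 13−6=7 → h
z(25): 25−6=19 → t
o(14): 14−6=8 → i
w(22): 22−6=16 → q
t(19): 19−6=13 → n
p(15): 15−6=9 → j
z(25): 25−6=19 → t
l(11): 11−6=5 → f
c(2): 2−6=-4≡22 → w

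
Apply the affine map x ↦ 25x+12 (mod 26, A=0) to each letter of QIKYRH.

WECOVF

Q(16): 25·16+12=412≡22 → W
I(8): 25·8+12=212≡4 → E
K(10): 25·10+12=262≡2 → C
Y(24): 25·24+12=612≡14 → O
R(17): 25·17+12=437≡21 → V
H(7): 25·7+12=187≡5 → F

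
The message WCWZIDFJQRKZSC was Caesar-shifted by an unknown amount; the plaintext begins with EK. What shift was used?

From the crib: W(22)−E(4)=18, so the shift is 18.

18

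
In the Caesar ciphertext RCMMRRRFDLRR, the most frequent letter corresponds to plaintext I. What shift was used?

The most frequent ciphertext letter is R (appears 6 times).
R is position 17; I is position 8.
Shift = 9.

9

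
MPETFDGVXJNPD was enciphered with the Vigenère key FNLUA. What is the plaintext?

Repeat the key across the ciphertext: FNLUAFNLUAFNL
M(12)−F(5): 7 → H
P(15)−N(13): 2 → C
E(4)−L(11): -7≡19 → T
T(19)−U(20): -1≡25 → Z
F(5)−A(0): 5 → F
D(3)−F(5): -2≡24 → Y
G(6)−N(13): -7≡19 → T
V(21)−L(11): 10 → K
X(23)−U(20): 3 → D
J(9)−A(0): 9 → J
N(13)−F(5): 8 → I
P(15)−N(13): 2 → C
D(3)−L(11): -8≡18 → S

HCTZFYTKDJICS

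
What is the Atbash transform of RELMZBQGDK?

IVONAYJTWP

R(17) → I(8)
E(4) → V(21)
L(11) → O(14)
M(12) → N(13)
Z(25) → A(0)
B(1) → Y(24)
Q(16) → J(9)
G(6) → T(19)
D(3) → W(22)
K(10) → P(15)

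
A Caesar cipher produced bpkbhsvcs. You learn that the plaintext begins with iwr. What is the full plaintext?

From the crib: b(1)−i(8)=-7≡19, so the shift is 19.
Subtract 19 from each ciphertext letter:
b(1): 1−19=-18≡8 → i
p(15): 15−19=-4≡22 → w
k(10): 10−19=-9≡17 → r
b(1): 1−19=-18≡8 → i
h(7): 7−19=-12≡14 → o
s(18): 18−19=-1≡25 → z
v(21): 21−19=2 → c
c(2): 2−19=-17≡9 → j
s(18): 18−19=-1≡25 → z

iwriozcjz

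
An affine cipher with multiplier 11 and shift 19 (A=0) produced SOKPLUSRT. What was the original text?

The inverse of 11 mod 26 is 19, since 11·19=209≡1. Apply D(y)=19·(y−19) mod 26:
S(18): 19·(18−19)=-19≡7 → H
O(14): 19·(14−19)=-95≡9 → J
K(10): 19·(10−19)=-171≡11 → L
P(15): 19·(15−19)=-76≡2 → C
L(11): 19·(11−19)=-152≡4 → E
U(20): 19·(20−19)=19 → T
S(18): 19·(18−19)=-19≡7 → H
R(17): 19·(17−19)=-38≡14 → O
T(19): 19·(19−19)=0 → A

HJLCETHOA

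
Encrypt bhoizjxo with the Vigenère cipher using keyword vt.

Repeat the key across the message: vtvtvtvt
b(1)+v(21): 22 → w
h(7)+t(19): 26≡0 → a
o(14)+v(21): 35≡9 → j
i(8)+t(19): 27≡1 → b
z(25)+v(21): 46≡20 → u
j(9)+t(19): 28≡2 → c
x(23)+v(21): 44≡18 → s
o(14)+t(19): 33≡7 → h

wajbucsh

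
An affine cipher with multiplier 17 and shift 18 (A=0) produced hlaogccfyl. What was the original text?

hvcmkwwniv

The inverse of 17 mod 26 is 23, since 17·23=391≡1. Apply D(y)=23·(y−18) mod 26:
h(7): 23·(7−18)=-253≡7 → h
l(11): 23·(11−18)=-161≡21 → v
a(0): 23·(0−18)=-414≡2 → c
o(14): 23·(14−18)=-92≡12 → m
g(6): 23·(6−18)=-276≡10 → k
c(2): 23·(2−18)=-368≡22 → w
c(2): 23·(2−18)=-368≡22 → w
f(5): 23·(5−18)=-299≡13 → n
y(24): 23·(24−18)=138≡8 → i
l(11): 23·(11−18)=-161≡21 → v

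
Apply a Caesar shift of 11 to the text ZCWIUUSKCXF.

Z(25): 25+11=36≡10 → K
C(2): 2+11=13 → N
W(22): 22+11=33≡7 → H
I(8): 8+11=19 → T
U(20): 20+11=31≡5 → F
U(20): 20+11=31≡5 → F
S(18): 18+11=29≡3 → D
K(10): 10+11=21 → V
C(2): 2+11=13 → N
X(23): 23+11=34≡8 → I
F(5): 5+11=16 → Q

KNHTFFDVNIQ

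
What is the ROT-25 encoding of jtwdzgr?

j(9): 9+25=34≡8 → i
t(19): 19+25=44≡18 → s
w(22): 22+25=47≡21 → v
d(3): 3+25=28≡2 → c
z(25): 25+25=50≡24 → y
g(6): 6+25=31≡5 → f
r(17): 17+25=42≡16 → q

isvcyfq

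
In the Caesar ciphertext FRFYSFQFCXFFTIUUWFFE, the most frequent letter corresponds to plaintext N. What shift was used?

18

The most frequent ciphertext letter is F (appears 8 times).
F is position 5; N is position 13.
Shift = -8≡18.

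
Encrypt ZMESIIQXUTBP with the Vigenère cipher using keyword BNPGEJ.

AZTYMRRKJZFY

Repeat the key across the message: BNPGEJBNPGEJ
Z(25)+B(1): 26≡0 → A
M(12)+N(13): 25 → Z
E(4)+P(15): 19 → T
S(18)+G(6): 24 → Y
I(8)+E(4): 12 → M
I(8)+J(9): 17 → R
Q(16)+B(1): 17 → R
X(23)+N(13): 36≡10 → K
U(20)+P(15): 35≡9 → J
T(19)+G(6): 25 → Z
B(1)+E(4): 5 → F
P(15)+J(9): 24 → Y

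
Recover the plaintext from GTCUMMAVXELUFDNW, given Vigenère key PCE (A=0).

RRYFKILTTPJQQBJH

Repeat the key across the ciphertext: PCEPCEPCEPCEPCEP
G(6)−P(15): -9≡17 → R
T(19)−C(2): 17 → R
C(2)−E(4): -2≡24 → Y
U(20)−P(15): 5 → F
M(12)−C(2): 10 → K
M(12)−E(4): 8 → I
A(0)−P(15): -15≡11 → L
V(21)−C(2): 19 → T
X(23)−E(4): 19 → T
E(4)−P(15): -11≡15 → P
L(11)−C(2): 9 → J
U(20)−E(4): 16 → Q
F(5)−P(15): -10≡16 → Q
D(3)−C(2): 1 → B
N(13)−E(4): 9 → J
W(22)−P(15): 7 → H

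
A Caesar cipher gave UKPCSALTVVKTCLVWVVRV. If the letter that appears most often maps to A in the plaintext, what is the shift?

The most frequent ciphertext letter is V (appears 6 times).
V is position 21; A is position 0.
Shift = 21.

21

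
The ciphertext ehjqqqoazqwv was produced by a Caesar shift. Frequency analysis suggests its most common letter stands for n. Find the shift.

The most frequent ciphertext letter is q (appears 4 times).
q is position 16; n is position 13.
Shift = 3.

3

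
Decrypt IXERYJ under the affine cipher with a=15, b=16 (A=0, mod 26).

WXUHED

The inverse of 15 mod 26 is 7, since 15·7=105≡1. Apply D(y)=7·(y−16) mod 26:
I(8): 7·(8−16)=-56≡22 → W
X(23): 7·(23−16)=49≡23 → X
E(4): 7·(4−16)=-84≡20 → U
R(17): 7·(17−16)=7 → H
Y(24): 7·(24−16)=56≡4 → E
J(9): 7·(9−16)=-49≡3 → D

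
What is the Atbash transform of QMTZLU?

JNGAOF

Q(16) → J(9)
M(12) → N(13)
T(19) → G(6)
Z(25) → A(0)
L(11) → O(14)
U(20) → F(5)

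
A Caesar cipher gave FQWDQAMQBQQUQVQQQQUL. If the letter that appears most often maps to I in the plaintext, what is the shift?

8

The most frequent ciphertext letter is Q (appears 10 times).
Q is position 16; I is position 8.
Shift = 8.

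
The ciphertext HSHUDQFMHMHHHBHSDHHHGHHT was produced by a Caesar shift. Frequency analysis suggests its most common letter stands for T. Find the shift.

The most frequent ciphertext letter is H (appears 12 times).
H is position 7; T is position 19.
Shift = -12≡14.

14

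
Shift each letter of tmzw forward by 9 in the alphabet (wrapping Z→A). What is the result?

cvif

t(19): 19+9=28≡2 → c
m(12): 12+9=21 → v
z(25): 25+9=34≡8 → i
w(22): 22+9=31≡5 → f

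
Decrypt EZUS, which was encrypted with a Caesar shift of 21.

E(4): 4−21=-17≡9 → J
Z(25): 25−21=4 → E
U(20): 20−21=-1≡25 → Z
S(18): 18−21=-3≡23 → X

JEZX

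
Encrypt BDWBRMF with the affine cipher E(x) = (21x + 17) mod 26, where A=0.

B(1): 21·1+17=38≡12 → M
D(3): 21·3+17=80≡2 → C
W(22): 21·22+17=479≡11 → L
B(1): 21·1+17=38≡12 → M
R(17): 21·17+17=374≡10 → K
M(12): 21·12+17=269≡9 → J
F(5): 21·5+17=122≡18 → S

MCLMKJS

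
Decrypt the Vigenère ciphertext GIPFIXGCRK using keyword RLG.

Repeat the key across the ciphertext: RLGRLGRLGR
G(6)−R(17): -11≡15 → P
I(8)−L(11): -3≡23 → X
P(15)−G(6): 9 → J
F(5)−R(17): -12≡14 → O
I(8)−L(11): -3≡23 → X
X(23)−G(6): 17 → R
G(6)−R(17): -11≡15 → P
C(2)−L(11): -9≡17 → R
R(17)−G(6): 11 → L
K(10)−R(17): -7≡19 → T

PXJOXRPRLT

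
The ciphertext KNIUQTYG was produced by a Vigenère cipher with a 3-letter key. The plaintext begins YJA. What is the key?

MEI

Subtract each crib letter from the matching ciphertext letter (mod 26):
K(10)−Y(24)=-14≡12 → M
N(13)−J(9)=4 → E
I(8)−A(0)=8 → I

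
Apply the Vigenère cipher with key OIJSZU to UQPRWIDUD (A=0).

Repeat the key across the message: OIJSZUOIJ
U(20)+O(14): 34≡8 → I
Q(16)+I(8): 24 → Y
P(15)+J(9): 24 → Y
R(17)+S(18): 35≡9 → J
W(22)+Z(25): 47≡21 → V
I(8)+U(20): 28≡2 → C
D(3)+O(14): 17 → R
U(20)+I(8): 28≡2 → C
D(3)+J(9): 12 → M

IYYJVCRCM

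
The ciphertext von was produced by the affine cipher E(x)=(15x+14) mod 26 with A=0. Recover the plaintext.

xat

The inverse of 15 mod 26 is 7, since 15·7=105≡1. Apply D(y)=7·(y−14) mod 26:
v(21): 7·(21−14)=49≡23 → x
o(14): 7·(14−14)=0 → a
n(13): 7·(13−14)=-7≡19 → t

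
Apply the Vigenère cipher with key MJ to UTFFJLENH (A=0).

Repeat the key across the message: MJMJMJMJM
U(20)+M(12): 32≡6 → G
T(19)+J(9): 28≡2 → C
F(5)+M(12): 17 → R
F(5)+J(9): 14 → O
J(9)+M(12): 21 → V
L(11)+J(9): 20 → U
E(4)+M(12): 16 → Q
N(13)+J(9): 22 → W
H(7)+M(12): 19 → T

GCROVUQWT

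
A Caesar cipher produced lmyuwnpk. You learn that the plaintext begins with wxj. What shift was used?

15

From the crib: l(11)−w(22)=-11≡15, so the shift is 15.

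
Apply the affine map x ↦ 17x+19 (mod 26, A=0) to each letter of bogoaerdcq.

b(1): 17·1+19=36≡10 → k
o(14): 17·14+19=257≡23 → x
g(6): 17·6+19=121≡17 → r
o(14): 17·14+19=257≡23 → x
a(0): 17·0+19=19 → t
e(4): 17·4+19=87≡9 → j
r(17): 17·17+19=308≡22 → w
d(3): 17·3+19=70≡18 → s
c(2): 17·2+19=53≡1 → b
q(16): 17·16+19=291≡5 → f

kxrxtjwsbf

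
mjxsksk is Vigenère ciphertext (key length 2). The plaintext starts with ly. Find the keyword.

bl

Subtract each crib letter from the matching ciphertext letter (mod 26):
m(12)−l(11)=1 → b
j(9)−y(24)=-15≡11 → l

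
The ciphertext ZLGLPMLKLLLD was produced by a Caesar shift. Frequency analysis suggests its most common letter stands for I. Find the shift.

The most frequent ciphertext letter is L (appears 6 times).
L is position 11; I is position 8.
Shift = 3.

3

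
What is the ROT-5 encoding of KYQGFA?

PDVLKF

K(10): 10+5=15 → P
Y(24): 24+5=29≡3 → D
Q(16): 16+5=21 → V
G(6): 6+5=11 → L
F(5): 5+5=10 → K
A(0): 0+5=5 → F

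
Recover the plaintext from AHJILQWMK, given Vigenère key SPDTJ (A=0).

ISGPCYHJR

Repeat the key across the ciphertext: SPDTJSPDT
A(0)−S(18): -18≡8 → I
H(7)−P(15): -8≡18 → S
J(9)−D(3): 6 → G
I(8)−T(19): -11≡15 → P
L(11)−J(9): 2 → C
Q(16)−S(18): -2≡24 → Y
W(22)−P(15): 7 → H
M(12)−D(3): 9 → J
K(10)−T(19): -9≡17 → R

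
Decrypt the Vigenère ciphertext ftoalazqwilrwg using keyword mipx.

tlzdzsktkawuky

Repeat the key across the ciphertext: mipxmipxmipxmi
f(5)−m(12): -7≡19 → t
t(19)−i(8): 11 → l
o(14)−p(15): -1≡25 → z
a(0)−x(23): -23≡3 → d
l(11)−m(12): -1≡25 → z
a(0)−i(8): -8≡18 → s
z(25)−p(15): 10 → k
q(16)−x(23): -7≡19 → t
w(22)−m(12): 10 → k
i(8)−i(8): 0 → a
l(11)−p(15): -4≡22 → w
r(17)−x(23): -6≡20 → u
w(22)−m(12): 10 → k
g(6)−i(8): -2≡24 → y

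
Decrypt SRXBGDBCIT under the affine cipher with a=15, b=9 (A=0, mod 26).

LEUWFKWDTS

The inverse of 15 mod 26 is 7, since 15·7=105≡1. Apply D(y)=7·(y−9) mod 26:
S(18): 7·(18−9)=63≡11 → L
R(17): 7·(17−9)=56≡4 → E
X(23): 7·(23−9)=98≡20 → U
B(1): 7·(1−9)=-56≡22 → W
G(6): 7·(6−9)=-21≡5 → F
D(3): 7·(3−9)=-42≡10 → K
B(1): 7·(1−9)=-56≡22 → W
C(2): 7·(2−9)=-49≡3 → D
I(8): 7·(8−9)=-7≡19 → T
T(19): 7·(19−9)=70≡18 → S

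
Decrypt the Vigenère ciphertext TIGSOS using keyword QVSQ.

Repeat the key across the ciphertext: QVSQQV
T(19)−Q(16): 3 → D
I(8)−V(21): -13≡13 → N
G(6)−S(18): -12≡14 → O
S(18)−Q(16): 2 → C
O(14)−Q(16): -2≡24 → Y
S(18)−V(21): -3≡23 → X

DNOCYX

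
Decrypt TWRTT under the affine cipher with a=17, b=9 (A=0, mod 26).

The inverse of 17 mod 26 is 23, since 17·23=391≡1. Apply D(y)=23·(y−9) mod 26:
T(19): 23·(19−9)=230≡22 → W
W(22): 23·(22−9)=299≡13 → N
R(17): 23·(17−9)=184≡2 → C
T(19): 23·(19−9)=230≡22 → W
T(19): 23·(19−9)=230≡22 → W

WNCWW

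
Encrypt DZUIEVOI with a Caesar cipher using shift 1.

EAVJFWPJ

D(3): 3+1=4 → E
Z(25): 25+1=26≡0 → A
U(20): 20+1=21 → V
I(8): 8+1=9 → J
E(4): 4+1=5 → F
V(21): 21+1=22 → W
O(14): 14+1=15 → P
I(8): 8+1=9 → J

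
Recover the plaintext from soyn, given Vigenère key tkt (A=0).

zefu

Repeat the key across the ciphertext: tktt
s(18)−t(19): -1≡25 → z
o(14)−k(10): 4 → e
y(24)−t(19): 5 → f
n(13)−t(19): -6≡20 → u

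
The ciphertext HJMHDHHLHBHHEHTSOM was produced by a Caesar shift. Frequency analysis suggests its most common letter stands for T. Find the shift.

The most frequent ciphertext letter is H (appears 8 times).
H is position 7; T is position 19.
Shift = -12≡14.

14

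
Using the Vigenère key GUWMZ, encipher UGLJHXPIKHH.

AAHVGDJEWGN

Repeat the key across the message: GUWMZGUWMZG
U(20)+G(6): 26≡0 → A
G(6)+U(20): 26≡0 → A
L(11)+W(22): 33≡7 → H
J(9)+M(12): 21 → V
H(7)+Z(25): 32≡6 → G
X(23)+G(6): 29≡3 → D
P(15)+U(20): 35≡9 → J
I(8)+W(22): 30≡4 → E
K(10)+M(12): 22 → W
H(7)+Z(25): 32≡6 → G
H(7)+G(6): 13 → N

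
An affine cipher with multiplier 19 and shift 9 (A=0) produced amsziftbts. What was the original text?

The inverse of 19 mod 26 is 11, since 19·11=209≡1. Apply D(y)=11·(y−9) mod 26:
a(0): 11·(0−9)=-99≡5 → f
m(12): 11·(12−9)=33≡7 → h
s(18): 11·(18−9)=99≡21 → v
z(25): 11·(25−9)=176≡20 → u
i(8): 11·(8−9)=-11≡15 → p
f(5): 11·(5−9)=-44≡8 → i
t(19): 11·(19−9)=110≡6 → g
b(1): 11·(1−9)=-88≡16 → q
t(19): 11·(19−9)=110≡6 → g
s(18): 11·(18−9)=99≡21 → v

fhvupigqgv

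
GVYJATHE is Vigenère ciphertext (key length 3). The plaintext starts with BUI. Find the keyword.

FBQ

Subtract each crib letter from the matching ciphertext letter (mod 26):
G(6)−B(1)=5 → F
V(21)−U(20)=1 → B
Y(24)−I(8)=16 → Q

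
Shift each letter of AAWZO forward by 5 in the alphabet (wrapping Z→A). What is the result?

A(0): 0+5=5 → F
A(0): 0+5=5 → F
W(22): 22+5=27≡1 → B
Z(25): 25+5=30≡4 → E
O(14): 14+5=19 → T

FFBET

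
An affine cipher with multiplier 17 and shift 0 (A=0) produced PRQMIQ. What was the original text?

The inverse of 17 mod 26 is 23, since 17·23=391≡1. Apply D(y)=23·(y−0) mod 26:
P(15): 23·(15−0)=345≡7 → H
R(17): 23·(17−0)=391≡1 → B
Q(16): 23·(16−0)=368≡4 → E
M(12): 23·(12−0)=276≡16 → Q
I(8): 23·(8−0)=184≡2 → C
Q(16): 23·(16−0)=368≡4 → E

HBEQCE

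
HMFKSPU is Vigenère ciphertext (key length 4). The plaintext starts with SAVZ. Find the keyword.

PMKL

Subtract each crib letter from the matching ciphertext letter (mod 26):
H(7)−S(18)=-11≡15 → P
M(12)−A(0)=12 → M
F(5)−V(21)=-16≡10 → K
K(10)−Z(25)=-15≡11 → L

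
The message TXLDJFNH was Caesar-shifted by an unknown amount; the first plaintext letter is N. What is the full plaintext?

NRFXDZHB

From the crib: T(19)−N(13)=6, so the shift is 6.
Subtract 6 from each ciphertext letter:
T(19): 19−6=13 → N
X(23): 23−6=17 → R
L(11): 11−6=5 → F
D(3): 3−6=-3≡23 → X
J(9): 9−6=3 → D
F(5): 5−6=-1≡25 → Z
N(13): 13−6=7 → H
H(7): 7−6=1 → B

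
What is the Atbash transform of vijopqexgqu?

v(21) → e(4)
i(8) → r(17)
j(9) → q(16)
o(14) → l(11)
p(15) → k(10)
q(16) → j(9)
e(4) → v(21)
x(23) → c(2)
g(6) → t(19)
q(16) → j(9)
u(20) → f(5)

erqlkjvctjf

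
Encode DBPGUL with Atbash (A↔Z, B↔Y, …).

WYKTFO

D(3) → W(22)
B(1) → Y(24)
P(15) → K(10)
G(6) → T(19)
U(20) → F(5)
L(11) → O(14)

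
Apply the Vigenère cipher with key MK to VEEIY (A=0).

Repeat the key across the message: MKMKM
V(21)+M(12): 33≡7 → H
E(4)+K(10): 14 → O
E(4)+M(12): 16 → Q
I(8)+K(10): 18 → S
Y(24)+M(12): 36≡10 → K

HOQSK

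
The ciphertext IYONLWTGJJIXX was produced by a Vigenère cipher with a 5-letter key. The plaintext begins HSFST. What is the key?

BGJVS

Subtract each crib letter from the matching ciphertext letter (mod 26):
I(8)−H(7)=1 → B
Y(24)−S(18)=6 → G
O(14)−F(5)=9 → J
N(13)−S(18)=-5≡21 → V
L(11)−T(19)=-8≡18 → S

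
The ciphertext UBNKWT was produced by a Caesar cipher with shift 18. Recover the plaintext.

U(20): 20−18=2 → C
B(1): 1−18=-17≡9 → J
N(13): 13−18=-5≡21 → V
K(10): 10−18=-8≡18 → S
W(22): 22−18=4 → E
T(19): 19−18=1 → B

CJVSEB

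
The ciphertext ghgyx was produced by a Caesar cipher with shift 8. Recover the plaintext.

g(6): 6−8=-2≡24 → y
h(7): 7−8=-1≡25 → z
g(6): 6−8=-2≡24 → y
y(24): 24−8=16 → q
x(23): 23−8=15 → p

yzyqp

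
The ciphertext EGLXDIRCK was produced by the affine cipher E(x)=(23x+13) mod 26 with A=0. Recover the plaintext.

The inverse of 23 mod 26 is 17, since 23·17=391≡1. Apply D(y)=17·(y−13) mod 26:
E(4): 17·(4−13)=-153≡3 → D
G(6): 17·(6−13)=-119≡11 → L
L(11): 17·(11−13)=-34≡18 → S
X(23): 17·(23−13)=170≡14 → O
D(3): 17·(3−13)=-170≡12 → M
I(8): 17·(8−13)=-85≡19 → T
R(17): 17·(17−13)=68≡16 → Q
C(2): 17·(2−13)=-187≡21 → V
K(10): 17·(10−13)=-51≡1 → B

DLSOMTQVB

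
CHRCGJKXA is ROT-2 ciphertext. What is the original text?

AFPAEHIVY

C(2): 2−2=0 → A
H(7): 7−2=5 → F
R(17): 17−2=15 → P
C(2): 2−2=0 → A
G(6): 6−2=4 → E
J(9): 9−2=7 → H
K(10): 10−2=8 → I
X(23): 23−2=21 → V
A(0): 0−2=-2≡24 → Y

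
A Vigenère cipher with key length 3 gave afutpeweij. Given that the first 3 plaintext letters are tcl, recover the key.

Subtract each crib letter from the matching ciphertext letter (mod 26):
a(0)−t(19)=-19≡7 → h
f(5)−c(2)=3 → d
u(20)−l(11)=9 → j

hdj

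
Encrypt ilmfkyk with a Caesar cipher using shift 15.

xabuznz

i(8): 8+15=23 → x
l(11): 11+15=26≡0 → a
m(12): 12+15=27≡1 → b
f(5): 5+15=20 → u
k(10): 10+15=25 → z
y(24): 24+15=39≡13 → n
k(10): 10+15=25 → z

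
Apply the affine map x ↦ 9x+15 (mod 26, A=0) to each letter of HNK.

ACB

H(7): 9·7+15=78≡0 → A
N(13): 9·13+15=132≡2 → C
K(10): 9·10+15=105≡1 → B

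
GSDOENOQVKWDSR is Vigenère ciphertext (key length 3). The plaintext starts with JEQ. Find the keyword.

XON

Subtract each crib letter from the matching ciphertext letter (mod 26):
G(6)−J(9)=-3≡23 → X
S(18)−E(4)=14 → O
D(3)−Q(16)=-13≡13 → N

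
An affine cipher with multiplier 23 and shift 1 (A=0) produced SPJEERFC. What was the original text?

DEGZZMQR

The inverse of 23 mod 26 is 17, since 23·17=391≡1. Apply D(y)=17·(y−1) mod 26:
S(18): 17·(18−1)=289≡3 → D
P(15): 17·(15−1)=238≡4 → E
J(9): 17·(9−1)=136≡6 → G
E(4): 17·(4−1)=51≡25 → Z
E(4): 17·(4−1)=51≡25 → Z
R(17): 17·(17−1)=272≡12 → M
F(5): 17·(5−1)=68≡16 → Q
C(2): 17·(2−1)=17 → R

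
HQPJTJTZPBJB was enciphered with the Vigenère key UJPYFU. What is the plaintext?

NHALOPZQADEH

Repeat the key across the ciphertext: UJPYFUUJPYFU
H(7)−U(20): -13≡13 → N
Q(16)−J(9): 7 → H
P(15)−P(15): 0 → A
J(9)−Y(24): -15≡11 → L
T(19)−F(5): 14 → O
J(9)−U(20): -11≡15 → P
T(19)−U(20): -1≡25 → Z
Z(25)−J(9): 16 → Q
P(15)−P(15): 0 → A
B(1)−Y(24): -23≡3 → D
J(9)−F(5): 4 → E
B(1)−U(20): -19≡7 → H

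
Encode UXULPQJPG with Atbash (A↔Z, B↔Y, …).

FCFOKJQKT

U(20) → F(5)
X(23) → C(2)
U(20) → F(5)
L(11) → O(14)
P(15) → K(10)
Q(16) → J(9)
J(9) → Q(16)
P(15) → K(10)
G(6) → T(19)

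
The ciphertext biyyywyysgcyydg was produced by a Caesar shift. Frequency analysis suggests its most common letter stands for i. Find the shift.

16

The most frequent ciphertext letter is y (appears 7 times).
y is position 24; i is position 8.
Shift = 16.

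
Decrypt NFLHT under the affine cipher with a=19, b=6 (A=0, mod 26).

ZPDLN

The inverse of 19 mod 26 is 11, since 19·11=209≡1. Apply D(y)=11·(y−6) mod 26:
N(13): 11·(13−6)=77≡25 → Z
F(5): 11·(5−6)=-11≡15 → P
L(11): 11·(11−6)=55≡3 → D
H(7): 11·(7−6)=11 → L
T(19): 11·(19−6)=143≡13 → N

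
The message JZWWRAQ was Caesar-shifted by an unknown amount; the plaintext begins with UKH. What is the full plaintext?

From the crib: J(9)−U(20)=-11≡15, so the shift is 15.
Subtract 15 from each ciphertext letter:
J(9): 9−15=-6≡20 → U
Z(25): 25−15=10 → K
W(22): 22−15=7 → H
W(22): 22−15=7 → H
R(17): 17−15=2 → C
A(0): 0−15=-15≡11 → L
Q(16): 16−15=1 → B

UKHHCLB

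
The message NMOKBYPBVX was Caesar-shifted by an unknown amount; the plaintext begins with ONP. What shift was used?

From the crib: N(13)−O(14)=-1≡25, so the shift is 25.

25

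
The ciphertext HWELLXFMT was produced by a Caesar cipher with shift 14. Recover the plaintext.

H(7): 7−14=-7≡19 → T
W(22): 22−14=8 → I
E(4): 4−14=-10≡16 → Q
L(11): 11−14=-3≡23 → X
L(11): 11−14=-3≡23 → X
X(23): 23−14=9 → J
F(5): 5−14=-9≡17 → R
M(12): 12−14=-2≡24 → Y
T(19): 19−14=5 → F

TIQXXJRYF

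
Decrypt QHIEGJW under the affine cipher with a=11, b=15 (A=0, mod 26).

The inverse of 11 mod 26 is 19, since 11·19=209≡1. Apply D(y)=19·(y−15) mod 26:
Q(16): 19·(16−15)=19 → T
H(7): 19·(7−15)=-152≡4 → E
I(8): 19·(8−15)=-133≡23 → X
E(4): 19·(4−15)=-209≡25 → Z
G(6): 19·(6−15)=-171≡11 → L
J(9): 19·(9−15)=-114≡16 → Q
W(22): 19·(22−15)=133≡3 → D

TEXZLQD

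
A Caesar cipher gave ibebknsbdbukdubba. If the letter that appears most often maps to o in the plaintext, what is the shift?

The most frequent ciphertext letter is b (appears 6 times).
b is position 1; o is position 14.
Shift = -13≡13.

13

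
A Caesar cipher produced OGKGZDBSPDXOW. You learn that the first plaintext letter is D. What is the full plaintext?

DVZVOSQHESMDL

From the crib: O(14)−D(3)=11, so the shift is 11.
Subtract 11 from each ciphertext letter:
O(14): 14−11=3 → D
G(6): 6−11=-5≡21 → V
K(10): 10−11=-1≡25 → Z
G(6): 6−11=-5≡21 → V
Z(25): 25−11=14 → O
D(3): 3−11=-8≡18 → S
B(1): 1−11=-10≡16 → Q
S(18): 18−11=7 → H
P(15): 15−11=4 → E
D(3): 3−11=-8≡18 → S
X(23): 23−11=12 → M
O(14): 14−11=3 → D
W(22): 22−11=11 → L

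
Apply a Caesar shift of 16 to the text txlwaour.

t(19): 19+16=35≡9 → j
x(23): 23+16=39≡13 → n
l(11): 11+16=27≡1 → b
w(22): 22+16=38≡12 → m
a(0): 0+16=16 → q
o(14): 14+16=30≡4 → e
u(20): 20+16=36≡10 → k
r(17): 17+16=33≡7 → h

jnbmqekh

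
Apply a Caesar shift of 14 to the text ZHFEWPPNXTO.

NVTSKDDBLHC

Z(25): 25+14=39≡13 → N
H(7): 7+14=21 → V
F(5): 5+14=19 → T
E(4): 4+14=18 → S
W(22): 22+14=36≡10 → K
P(15): 15+14=29≡3 → D
P(15): 15+14=29≡3 → D
N(13): 13+14=27≡1 → B
X(23): 23+14=37≡11 → L
T(19): 19+14=33≡7 → H
O(14): 14+14=28≡2 → C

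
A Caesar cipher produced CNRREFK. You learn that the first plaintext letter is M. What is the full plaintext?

MXBBOPU

From the crib: C(2)−M(12)=-10≡16, so the shift is 16.
Subtract 16 from each ciphertext letter:
C(2): 2−16=-14≡12 → M
N(13): 13−16=-3≡23 → X
R(17): 17−16=1 → B
R(17): 17−16=1 → B
E(4): 4−16=-12≡14 → O
F(5): 5−16=-11≡15 → P
K(10): 10−16=-6≡20 → U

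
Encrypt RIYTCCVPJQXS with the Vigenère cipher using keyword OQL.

Repeat the key across the message: OQLOQLOQLOQL
R(17)+O(14): 31≡5 → F
I(8)+Q(16): 24 → Y
Y(24)+L(11): 35≡9 → J
T(19)+O(14): 33≡7 → H
C(2)+Q(16): 18 → S
C(2)+L(11): 13 → N
V(21)+O(14): 35≡9 → J
P(15)+Q(16): 31≡5 → F
J(9)+L(11): 20 → U
Q(16)+O(14): 30≡4 → E
X(23)+Q(16): 39≡13 → N
S(18)+L(11): 29≡3 → D

FYJHSNJFUEND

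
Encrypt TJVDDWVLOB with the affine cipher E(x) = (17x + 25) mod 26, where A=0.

KWSYYJSEDQ

T(19): 17·19+25=348≡10 → K
J(9): 17·9+25=178≡22 → W
V(21): 17·21+25=382≡18 → S
D(3): 17·3+25=76≡24 → Y
D(3): 17·3+25=76≡24 → Y
W(22): 17·22+25=399≡9 → J
V(21): 17·21+25=382≡18 → S
L(11): 17·11+25=212≡4 → E
O(14): 17·14+25=263≡3 → D
B(1): 17·1+25=42≡16 → Q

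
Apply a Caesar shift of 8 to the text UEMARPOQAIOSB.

CMUIZXWYIQWAJ

U(20): 20+8=28≡2 → C
E(4): 4+8=12 → M
M(12): 12+8=20 → U
A(0): 0+8=8 → I
R(17): 17+8=25 → Z
P(15): 15+8=23 → X
O(14): 14+8=22 → W
Q(16): 16+8=24 → Y
A(0): 0+8=8 → I
I(8): 8+8=16 → Q
O(14): 14+8=22 → W
S(18): 18+8=26≡0 → A
B(1): 1+8=9 → J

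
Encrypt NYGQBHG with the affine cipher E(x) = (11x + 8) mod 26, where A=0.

VMWCTHW

N(13): 11·13+8=151≡21 → V
Y(24): 11·24+8=272≡12 → M
G(6): 11·6+8=74≡22 → W
Q(16): 11·16+8=184≡2 → C
B(1): 11·1+8=19 → T
H(7): 11·7+8=85≡7 → H
G(6): 11·6+8=74≡22 → W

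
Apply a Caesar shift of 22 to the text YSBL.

UOXH

Y(24): 24+22=46≡20 → U
S(18): 18+22=40≡14 → O
B(1): 1+22=23 → X
L(11): 11+22=33≡7 → H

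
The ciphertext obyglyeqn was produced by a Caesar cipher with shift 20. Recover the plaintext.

o(14): 14−20=-6≡20 → u
b(1): 1−20=-19≡7 → h
y(24): 24−20=4 → e
g(6): 6−20=-14≡12 → m
l(11): 11−20=-9≡17 → r
y(24): 24−20=4 → e
e(4): 4−20=-16≡10 → k
q(16): 16−20=-4≡22 → w
n(13): 13−20=-7≡19 → t

uhemrekwt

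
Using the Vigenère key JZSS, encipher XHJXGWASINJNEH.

Repeat the key across the message: JZSSJZSSJZSSJZ
X(23)+J(9): 32≡6 → G
H(7)+Z(25): 32≡6 → G
J(9)+S(18): 27≡1 → B
X(23)+S(18): 41≡15 → P
G(6)+J(9): 15 → P
W(22)+Z(25): 47≡21 → V
A(0)+S(18): 18 → S
S(18)+S(18): 36≡10 → K
I(8)+J(9): 17 → R
N(13)+Z(25): 38≡12 → M
J(9)+S(18): 27≡1 → B
N(13)+S(18): 31≡5 → F
E(4)+J(9): 13 → N
H(7)+Z(25): 32≡6 → G

GGBPPVSKRMBFNG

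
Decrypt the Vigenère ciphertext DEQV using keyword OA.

Repeat the key across the ciphertext: OAOA
D(3)−O(14): -11≡15 → P
E(4)−A(0): 4 → E
Q(16)−O(14): 2 → C
V(21)−A(0): 21 → V

PECV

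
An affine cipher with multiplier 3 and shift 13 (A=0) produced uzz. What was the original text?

lee

The inverse of 3 mod 26 is 9, since 3·9=27≡1. Apply D(y)=9·(y−13) mod 26:
u(20): 9·(20−13)=63≡11 → l
z(25): 9·(25−13)=108≡4 → e
z(25): 9·(25−13)=108≡4 → e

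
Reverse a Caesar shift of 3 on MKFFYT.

M(12): 12−3=9 → J
K(10): 10−3=7 → H
F(5): 5−3=2 → C
F(5): 5−3=2 → C
Y(24): 24−3=21 → V
T(19): 19−3=16 → Q

JHCCVQ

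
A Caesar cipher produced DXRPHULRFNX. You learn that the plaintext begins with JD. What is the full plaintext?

JDXVNARXLTD

From the crib: D(3)−J(9)=-6≡20, so the shift is 20.
Subtract 20 from each ciphertext letter:
D(3): 3−20=-17≡9 → J
X(23): 23−20=3 → D
R(17): 17−20=-3≡23 → X
P(15): 15−20=-5≡21 → V
H(7): 7−20=-13≡13 → N
U(20): 20−20=0 → A
L(11): 11−20=-9≡17 → R
R(17): 17−20=-3≡23 → X
F(5): 5−20=-15≡11 → L
N(13): 13−20=-7≡19 → T
X(23): 23−20=3 → D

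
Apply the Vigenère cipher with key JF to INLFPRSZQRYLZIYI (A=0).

RSUKYWBEZWHQINHN

Repeat the key across the message: JFJFJFJFJFJFJFJF
I(8)+J(9): 17 → R
N(13)+F(5): 18 → S
L(11)+J(9): 20 → U
F(5)+F(5): 10 → K
P(15)+J(9): 24 → Y
R(17)+F(5): 22 → W
S(18)+J(9): 27≡1 → B
Z(25)+F(5): 30≡4 → E
Q(16)+J(9): 25 → Z
R(17)+F(5): 22 → W
Y(24)+J(9): 33≡7 → H
L(11)+F(5): 16 → Q
Z(25)+J(9): 34≡8 → I
I(8)+F(5): 13 → N
Y(24)+J(9): 33≡7 → H
I(8)+F(5): 13 → N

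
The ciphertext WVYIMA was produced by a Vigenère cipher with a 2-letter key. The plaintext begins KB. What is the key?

MU

Subtract each crib letter from the matching ciphertext letter (mod 26):
W(22)−K(10)=12 → M
V(21)−B(1)=20 → U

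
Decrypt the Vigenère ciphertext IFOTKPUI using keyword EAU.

EFUPKVQI

Repeat the key across the ciphertext: EAUEAUEA
I(8)−E(4): 4 → E
F(5)−A(0): 5 → F
O(14)−U(20): -6≡20 → U
T(19)−E(4): 15 → P
K(10)−A(0): 10 → K
P(15)−U(20): -5≡21 → V
U(20)−E(4): 16 → Q
I(8)−A(0): 8 → I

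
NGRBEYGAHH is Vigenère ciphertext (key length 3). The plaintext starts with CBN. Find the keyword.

LFE

Subtract each crib letter from the matching ciphertext letter (mod 26):
N(13)−C(2)=11 → L
G(6)−B(1)=5 → F
R(17)−N(13)=4 → E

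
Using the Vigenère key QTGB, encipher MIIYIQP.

CBOZYJV

Repeat the key across the message: QTGBQTG
M(12)+Q(16): 28≡2 → C
I(8)+T(19): 27≡1 → B
I(8)+G(6): 14 → O
Y(24)+B(1): 25 → Z
I(8)+Q(16): 24 → Y
Q(16)+T(19): 35≡9 → J
P(15)+G(6): 21 → V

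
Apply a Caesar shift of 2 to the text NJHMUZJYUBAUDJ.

PLJOWBLAWDCWFL

N(13): 13+2=15 → P
J(9): 9+2=11 → L
H(7): 7+2=9 → J
M(12): 12+2=14 → O
U(20): 20+2=22 → W
Z(25): 25+2=27≡1 → B
J(9): 9+2=11 → L
Y(24): 24+2=26≡0 → A
U(20): 20+2=22 → W
B(1): 1+2=3 → D
A(0): 0+2=2 → C
U(20): 20+2=22 → W
D(3): 3+2=5 → F
J(9): 9+2=11 → L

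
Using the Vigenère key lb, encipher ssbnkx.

Repeat the key across the message: lblblb
s(18)+l(11): 29≡3 → d
s(18)+b(1): 19 → t
b(1)+l(11): 12 → m
n(13)+b(1): 14 → o
k(10)+l(11): 21 → v
x(23)+b(1): 24 → y

dtmovy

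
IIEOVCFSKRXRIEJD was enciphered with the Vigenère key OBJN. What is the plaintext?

Repeat the key across the ciphertext: OBJNOBJNOBJNOBJN
I(8)−O(14): -6≡20 → U
I(8)−B(1): 7 → H
E(4)−J(9): -5≡21 → V
O(14)−N(13): 1 → B
V(21)−O(14): 7 → H
C(2)−B(1): 1 → B
F(5)−J(9): -4≡22 → W
S(18)−N(13): 5 → F
K(10)−O(14): -4≡22 → W
R(17)−B(1): 16 → Q
X(23)−J(9): 14 → O
R(17)−N(13): 4 → E
I(8)−O(14): -6≡20 → U
E(4)−B(1): 3 → D
J(9)−J(9): 0 → A
D(3)−N(13): -10≡16 → Q

UHVBHBWFWQOEUDAQ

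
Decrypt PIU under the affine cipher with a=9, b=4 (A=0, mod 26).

HMW

The inverse of 9 mod 26 is 3, since 9·3=27≡1. Apply D(y)=3·(y−4) mod 26:
P(15): 3·(15−4)=33≡7 → H
I(8): 3·(8−4)=12 → M
U(20): 3·(20−4)=48≡22 → W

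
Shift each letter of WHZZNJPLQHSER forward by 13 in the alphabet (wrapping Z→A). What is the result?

W(22): 22+13=35≡9 → J
H(7): 7+13=20 → U
Z(25): 25+13=38≡12 → M
Z(25): 25+13=38≡12 → M
N(13): 13+13=26≡0 → A
J(9): 9+13=22 → W
P(15): 15+13=28≡2 → C
L(11): 11+13=24 → Y
Q(16): 16+13=29≡3 → D
H(7): 7+13=20 → U
S(18): 18+13=31≡5 → F
E(4): 4+13=17 → R
R(17): 17+13=30≡4 → E

JUMMAWCYDUFRE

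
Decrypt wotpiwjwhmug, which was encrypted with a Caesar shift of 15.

hzeathuhsxfr

w(22): 22−15=7 → h
o(14): 14−15=-1≡25 → z
t(19): 19−15=4 → e
p(15): 15−15=0 → a
i(8): 8−15=-7≡19 → t
w(22): 22−15=7 → h
j(9): 9−15=-6≡20 → u
w(22): 22−15=7 → h
h(7): 7−15=-8≡18 → s
m(12): 12−15=-3≡23 → x
u(20): 20−15=5 → f
g(6): 6−15=-9≡17 → r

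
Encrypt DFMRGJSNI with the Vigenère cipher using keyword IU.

Repeat the key across the message: IUIUIUIUI
D(3)+I(8): 11 → L
F(5)+U(20): 25 → Z
M(12)+I(8): 20 → U
R(17)+U(20): 37≡11 → L
G(6)+I(8): 14 → O
J(9)+U(20): 29≡3 → D
S(18)+I(8): 26≡0 → A
N(13)+U(20): 33≡7 → H
I(8)+I(8): 16 → Q

LZULODAHQ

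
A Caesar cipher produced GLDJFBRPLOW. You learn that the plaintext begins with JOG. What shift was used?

23

From the crib: G(6)−J(9)=-3≡23, so the shift is 23.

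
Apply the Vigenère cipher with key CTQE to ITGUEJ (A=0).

Repeat the key across the message: CTQECT
I(8)+C(2): 10 → K
T(19)+T(19): 38≡12 → M
G(6)+Q(16): 22 → W
U(20)+E(4): 24 → Y
E(4)+C(2): 6 → G
J(9)+T(19): 28≡2 → C

KMWYGC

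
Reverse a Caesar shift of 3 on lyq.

ivn

l(11): 11−3=8 → i
y(24): 24−3=21 → v
q(16): 16−3=13 → n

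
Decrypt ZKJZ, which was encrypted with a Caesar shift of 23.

CNMC

Z(25): 25−23=2 → C
K(10): 10−23=-13≡13 → N
J(9): 9−23=-14≡12 → M
Z(25): 25−23=2 → C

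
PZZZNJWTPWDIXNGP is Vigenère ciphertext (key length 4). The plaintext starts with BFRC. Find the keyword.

Subtract each crib letter from the matching ciphertext letter (mod 26):
P(15)−B(1)=14 → O
Z(25)−F(5)=20 → U
Z(25)−R(17)=8 → I
Z(25)−C(2)=23 → X

OUIX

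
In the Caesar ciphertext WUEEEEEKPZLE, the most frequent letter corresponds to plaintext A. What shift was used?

The most frequent ciphertext letter is E (appears 6 times).
E is position 4; A is position 0.
Shift = 4.

4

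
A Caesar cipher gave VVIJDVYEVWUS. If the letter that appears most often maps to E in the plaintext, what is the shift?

17

The most frequent ciphertext letter is V (appears 4 times).
V is position 21; E is position 4.
Shift = 17.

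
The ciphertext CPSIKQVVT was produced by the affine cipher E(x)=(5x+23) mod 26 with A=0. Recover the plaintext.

The inverse of 5 mod 26 is 21, since 5·21=105≡1. Apply D(y)=21·(y−23) mod 26:
C(2): 21·(2−23)=-441≡1 → B
P(15): 21·(15−23)=-168≡14 → O
S(18): 21·(18−23)=-105≡25 → Z
I(8): 21·(8−23)=-315≡23 → X
K(10): 21·(10−23)=-273≡13 → N
Q(16): 21·(16−23)=-147≡9 → J
V(21): 21·(21−23)=-42≡10 → K
V(21): 21·(21−23)=-42≡10 → K
T(19): 21·(19−23)=-84≡20 → U

BOZXNJKKU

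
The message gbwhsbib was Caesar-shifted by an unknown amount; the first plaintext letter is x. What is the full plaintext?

From the crib: g(6)−x(23)=-17≡9, so the shift is 9.
Subtract 9 from each ciphertext letter:
g(6): 6−9=-3≡23 → x
b(1): 1−9=-8≡18 → s
w(22): 22−9=13 → n
h(7): 7−9=-2≡24 → y
s(18): 18−9=9 → j
b(1): 1−9=-8≡18 → s
i(8): 8−9=-1≡25 → z
b(1): 1−9=-8≡18 → s

xsnyjszs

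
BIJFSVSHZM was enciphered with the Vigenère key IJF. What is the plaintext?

TZEXJQKYUE

Repeat the key across the ciphertext: IJFIJFIJFI
B(1)−I(8): -7≡19 → T
I(8)−J(9): -1≡25 → Z
J(9)−F(5): 4 → E
F(5)−I(8): -3≡23 → X
S(18)−J(9): 9 → J
V(21)−F(5): 16 → Q
S(18)−I(8): 10 → K
H(7)−J(9): -2≡24 → Y
Z(25)−F(5): 20 → U
M(12)−I(8): 4 → E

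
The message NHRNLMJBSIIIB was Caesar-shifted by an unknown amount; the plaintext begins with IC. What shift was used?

5

From the crib: N(13)−I(8)=5, so the shift is 5.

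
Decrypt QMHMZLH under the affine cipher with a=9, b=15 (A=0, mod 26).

DRCREOC

The inverse of 9 mod 26 is 3, since 9·3=27≡1. Apply D(y)=3·(y−15) mod 26:
Q(16): 3·(16−15)=3 → D
M(12): 3·(12−15)=-9≡17 → R
H(7): 3·(7−15)=-24≡2 → C
M(12): 3·(12−15)=-9≡17 → R
Z(25): 3·(25−15)=30≡4 → E
L(11): 3·(11−15)=-12≡14 → O
H(7): 3·(7−15)=-24≡2 → C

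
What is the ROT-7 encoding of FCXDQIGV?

F(5): 5+7=12 → M
C(2): 2+7=9 → J
X(23): 23+7=30≡4 → E
D(3): 3+7=10 → K
Q(16): 16+7=23 → X
I(8): 8+7=15 → P
G(6): 6+7=13 → N
V(21): 21+7=28≡2 → C

MJEKXPNC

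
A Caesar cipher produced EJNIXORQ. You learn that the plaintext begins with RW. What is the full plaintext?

From the crib: E(4)−R(17)=-13≡13, so the shift is 13.
Subtract 13 from each ciphertext letter:
E(4): 4−13=-9≡17 → R
J(9): 9−13=-4≡22 → W
N(13): 13−13=0 → A
I(8): 8−13=-5≡21 → V
X(23): 23−13=10 → K
O(14): 14−13=1 → B
R(17): 17−13=4 → E
Q(16): 16−13=3 → D

RWAVKBED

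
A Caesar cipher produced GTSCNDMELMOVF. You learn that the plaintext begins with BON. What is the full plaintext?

From the crib: G(6)−B(1)=5, so the shift is 5.
Subtract 5 from each ciphertext letter:
G(6): 6−5=1 → B
T(19): 19−5=14 → O
S(18): 18−5=13 → N
C(2): 2−5=-3≡23 → X
N(13): 13−5=8 → I
D(3): 3−5=-2≡24 → Y
M(12): 12−5=7 → H
E(4): 4−5=-1≡25 → Z
L(11): 11−5=6 → G
M(12): 12−5=7 → H
O(14): 14−5=9 → J
V(21): 21−5=16 → Q
F(5): 5−5=0 → A

BONXIYHZGHJQA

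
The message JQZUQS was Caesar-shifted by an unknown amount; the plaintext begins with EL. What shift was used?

5

From the crib: J(9)−E(4)=5, so the shift is 5.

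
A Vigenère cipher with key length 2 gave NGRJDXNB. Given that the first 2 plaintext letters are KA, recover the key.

Subtract each crib letter from the matching ciphertext letter (mod 26):
N(13)−K(10)=3 → D
G(6)−A(0)=6 → G

DG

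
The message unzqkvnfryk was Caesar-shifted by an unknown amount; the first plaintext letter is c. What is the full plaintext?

From the crib: u(20)−c(2)=18, so the shift is 18.
Subtract 18 from each ciphertext letter:
u(20): 20−18=2 → c
n(13): 13−18=-5≡21 → v
z(25): 25−18=7 → h
q(16): 16−18=-2≡24 → y
k(10): 10−18=-8≡18 → s
v(21): 21−18=3 → d
n(13): 13−18=-5≡21 → v
f(5): 5−18=-13≡13 → n
r(17): 17−18=-1≡25 → z
y(24): 24−18=6 → g
k(10): 10−18=-8≡18 → s

cvhysdvnzgs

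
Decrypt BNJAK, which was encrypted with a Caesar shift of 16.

LXTKU

B(1): 1−16=-15≡11 → L
N(13): 13−16=-3≡23 → X
J(9): 9−16=-7≡19 → T
A(0): 0−16=-16≡10 → K
K(10): 10−16=-6≡20 → U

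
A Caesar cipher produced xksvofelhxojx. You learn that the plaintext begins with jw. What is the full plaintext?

From the crib: x(23)−j(9)=14, so the shift is 14.
Subtract 14 from each ciphertext letter:
x(23): 23−14=9 → j
k(10): 10−14=-4≡22 → w
s(18): 18−14=4 → e
v(21): 21−14=7 → h
o(14): 14−14=0 → a
f(5): 5−14=-9≡17 → r
e(4): 4−14=-10≡16 → q
l(11): 11−14=-3≡23 → x
h(7): 7−14=-7≡19 → t
x(23): 23−14=9 → j
o(14): 14−14=0 → a
j(9): 9−14=-5≡21 → v
x(23): 23−14=9 → j

jweharqxtjavj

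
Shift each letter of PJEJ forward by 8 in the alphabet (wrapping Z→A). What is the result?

XRMR

P(15): 15+8=23 → X
J(9): 9+8=17 → R
E(4): 4+8=12 → M
J(9): 9+8=17 → R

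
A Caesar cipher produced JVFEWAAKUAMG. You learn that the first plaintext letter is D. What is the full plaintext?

From the crib: J(9)−D(3)=6, so the shift is 6.
Subtract 6 from each ciphertext letter:
J(9): 9−6=3 → D
V(21): 21−6=15 → P
F(5): 5−6=-1≡25 → Z
E(4): 4−6=-2≡24 → Y
W(22): 22−6=16 → Q
A(0): 0−6=-6≡20 → U
A(0): 0−6=-6≡20 → U
K(10): 10−6=4 → E
U(20): 20−6=14 → O
A(0): 0−6=-6≡20 → U
M(12): 12−6=6 → G
G(6): 6−6=0 → A

DPZYQUUEOUGA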